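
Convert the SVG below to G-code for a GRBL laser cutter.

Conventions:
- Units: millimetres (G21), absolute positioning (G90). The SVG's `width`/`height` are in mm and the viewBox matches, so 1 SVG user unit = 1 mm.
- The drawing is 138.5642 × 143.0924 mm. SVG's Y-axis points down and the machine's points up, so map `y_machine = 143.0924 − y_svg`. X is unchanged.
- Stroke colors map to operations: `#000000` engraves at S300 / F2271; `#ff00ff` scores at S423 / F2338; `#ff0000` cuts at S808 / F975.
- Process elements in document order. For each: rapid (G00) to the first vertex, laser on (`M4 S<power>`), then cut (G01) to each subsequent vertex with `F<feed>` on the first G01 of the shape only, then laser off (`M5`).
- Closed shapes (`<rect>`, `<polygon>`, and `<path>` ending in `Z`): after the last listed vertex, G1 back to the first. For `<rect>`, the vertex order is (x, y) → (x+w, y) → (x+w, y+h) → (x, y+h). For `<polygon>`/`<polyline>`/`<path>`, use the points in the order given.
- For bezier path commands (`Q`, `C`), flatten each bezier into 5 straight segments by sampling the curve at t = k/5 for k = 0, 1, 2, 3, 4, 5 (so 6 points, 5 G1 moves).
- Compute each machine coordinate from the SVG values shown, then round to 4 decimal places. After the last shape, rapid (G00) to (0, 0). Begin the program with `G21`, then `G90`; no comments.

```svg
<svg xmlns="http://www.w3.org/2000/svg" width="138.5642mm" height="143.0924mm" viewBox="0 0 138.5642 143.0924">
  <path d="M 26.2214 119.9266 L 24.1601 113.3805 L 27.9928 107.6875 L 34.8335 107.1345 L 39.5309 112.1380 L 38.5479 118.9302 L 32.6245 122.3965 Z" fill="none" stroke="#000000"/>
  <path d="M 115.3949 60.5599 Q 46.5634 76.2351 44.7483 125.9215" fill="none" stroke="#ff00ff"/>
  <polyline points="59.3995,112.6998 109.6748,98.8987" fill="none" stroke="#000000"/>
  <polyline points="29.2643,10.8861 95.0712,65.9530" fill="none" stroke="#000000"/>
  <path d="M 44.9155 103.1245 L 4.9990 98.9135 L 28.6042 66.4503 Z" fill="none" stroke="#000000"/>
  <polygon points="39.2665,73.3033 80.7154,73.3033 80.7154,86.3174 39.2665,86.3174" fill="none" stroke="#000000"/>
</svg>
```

1 u = 1 mm; y_m = 143.0924 − y.

[1] `<path>` regular polygon, #000000→engrave S300 F2271: (26.2214,23.1658) → (24.1601,29.7119) → (27.9928,35.4049) → (34.8335,35.9579) → (39.5309,30.9544) → (38.5479,24.1622) → (32.6245,20.6959) → (26.2214,23.1658) (closed)

[2] `<path>` quadratic bezier, #ff00ff→score S423 F2338: (115.3949,82.5325) → (90.5430,74.9020) → (71.0523,64.5505) → (56.9230,51.4782) → (48.1550,35.6850) → (44.7483,17.1709)

[3] `<polyline>` line segment, #000000→engrave S300 F2271: (59.3995,30.3926) → (109.6748,44.1937)

[4] `<polyline>` line segment, #000000→engrave S300 F2271: (29.2643,132.2063) → (95.0712,77.1394)

[5] `<path>` regular polygon, #000000→engrave S300 F2271: (44.9155,39.9679) → (4.9990,44.1789) → (28.6042,76.6421) → (44.9155,39.9679) (closed)

[6] `<polygon>` rectangle, #000000→engrave S300 F2271: (39.2665,69.7891) → (80.7154,69.7891) → (80.7154,56.7750) → (39.2665,56.7750) → (39.2665,69.7891) (closed)

G21
G90
G00 X26.2214 Y23.1658
M4 S300
G01 X24.1601 Y29.7119 F2271
G01 X27.9928 Y35.4049
G01 X34.8335 Y35.9579
G01 X39.5309 Y30.9544
G01 X38.5479 Y24.1622
G01 X32.6245 Y20.6959
G01 X26.2214 Y23.1658
M5
G00 X115.3949 Y82.5325
M4 S423
G01 X90.5430 Y74.9020 F2338
G01 X71.0523 Y64.5505
G01 X56.9230 Y51.4782
G01 X48.1550 Y35.6850
G01 X44.7483 Y17.1709
M5
G00 X59.3995 Y30.3926
M4 S300
G01 X109.6748 Y44.1937 F2271
M5
G00 X29.2643 Y132.2063
M4 S300
G01 X95.0712 Y77.1394 F2271
M5
G00 X44.9155 Y39.9679
M4 S300
G01 X4.9990 Y44.1789 F2271
G01 X28.6042 Y76.6421
G01 X44.9155 Y39.9679
M5
G00 X39.2665 Y69.7891
M4 S300
G01 X80.7154 Y69.7891 F2271
G01 X80.7154 Y56.7750
G01 X39.2665 Y56.7750
G01 X39.2665 Y69.7891
M5
G00 X0.0000 Y0.0000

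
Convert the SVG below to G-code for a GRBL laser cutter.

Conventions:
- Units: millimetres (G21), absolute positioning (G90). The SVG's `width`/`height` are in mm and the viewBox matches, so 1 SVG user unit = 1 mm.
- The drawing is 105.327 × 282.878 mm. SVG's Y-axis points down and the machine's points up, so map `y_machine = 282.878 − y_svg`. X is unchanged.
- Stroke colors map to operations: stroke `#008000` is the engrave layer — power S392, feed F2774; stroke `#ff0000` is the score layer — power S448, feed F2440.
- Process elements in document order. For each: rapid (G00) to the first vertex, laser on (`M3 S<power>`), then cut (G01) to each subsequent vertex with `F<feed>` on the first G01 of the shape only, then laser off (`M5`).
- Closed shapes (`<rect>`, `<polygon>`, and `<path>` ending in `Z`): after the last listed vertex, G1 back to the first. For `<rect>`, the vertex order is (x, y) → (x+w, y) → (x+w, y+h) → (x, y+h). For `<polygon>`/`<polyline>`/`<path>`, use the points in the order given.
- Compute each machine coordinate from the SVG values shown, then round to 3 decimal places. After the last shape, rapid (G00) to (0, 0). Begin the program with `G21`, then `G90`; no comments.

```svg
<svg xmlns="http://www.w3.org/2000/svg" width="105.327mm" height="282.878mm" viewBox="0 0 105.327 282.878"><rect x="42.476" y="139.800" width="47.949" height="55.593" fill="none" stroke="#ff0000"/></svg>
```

G21
G90
G00 X42.476 Y143.078
M3 S448
G01 X90.425 Y143.078 F2440
G01 X90.425 Y87.485
G01 X42.476 Y87.485
G01 X42.476 Y143.078
M5
G00 X0.000 Y0.000

viewBox `0 0 105.327 282.878` with mm width/height → 1 unit = 1 mm. Flip: y_m = 282.878 − y_svg.

**Shape 1** — `<rect>` rectangle, stroke `#ff0000` → score (S448, F2440). Machine vertices: (42.476,143.078) → (90.425,143.078) → (90.425,87.485) → (42.476,87.485) → (42.476,143.078). Closed: final G1 returns to the first vertex.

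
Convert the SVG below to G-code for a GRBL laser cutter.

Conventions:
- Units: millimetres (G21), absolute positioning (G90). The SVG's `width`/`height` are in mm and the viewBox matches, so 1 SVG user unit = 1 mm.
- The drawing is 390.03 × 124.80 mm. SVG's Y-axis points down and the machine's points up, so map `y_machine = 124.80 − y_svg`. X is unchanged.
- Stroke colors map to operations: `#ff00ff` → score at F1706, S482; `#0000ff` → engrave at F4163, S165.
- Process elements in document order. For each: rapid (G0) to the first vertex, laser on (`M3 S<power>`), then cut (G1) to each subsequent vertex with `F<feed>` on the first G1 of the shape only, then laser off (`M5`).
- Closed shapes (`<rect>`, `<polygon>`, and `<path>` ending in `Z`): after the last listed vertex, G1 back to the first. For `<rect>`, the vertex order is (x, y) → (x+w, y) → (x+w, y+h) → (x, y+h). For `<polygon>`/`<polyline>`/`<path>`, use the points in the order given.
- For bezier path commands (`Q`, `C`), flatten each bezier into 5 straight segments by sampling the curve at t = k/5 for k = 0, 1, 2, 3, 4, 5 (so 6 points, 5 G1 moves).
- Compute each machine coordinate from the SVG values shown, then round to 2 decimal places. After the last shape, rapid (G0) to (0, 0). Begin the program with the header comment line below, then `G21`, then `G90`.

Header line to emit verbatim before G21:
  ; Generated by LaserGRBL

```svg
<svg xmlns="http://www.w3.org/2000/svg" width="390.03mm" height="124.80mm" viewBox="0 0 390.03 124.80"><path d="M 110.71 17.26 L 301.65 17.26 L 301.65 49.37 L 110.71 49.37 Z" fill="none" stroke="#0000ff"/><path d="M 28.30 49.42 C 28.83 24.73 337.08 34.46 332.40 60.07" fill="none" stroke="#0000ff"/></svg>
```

; Generated by LaserGRBL
G21
G90
G0 X110.71 Y107.54
M3 S165
G1 X301.65 Y107.54 F4163
G1 X301.65 Y75.43
G1 X110.71 Y75.43
G1 X110.71 Y107.54
M5
G0 X28.30 Y75.38
M3 S165
G1 X60.58 Y86.21 F4163
G1 X136.92 Y89.67
G1 X227.53 Y86.65
G1 X302.62 Y78.04
G1 X332.40 Y64.73
M5
G0 X0.00 Y0.00

Since the viewBox matches the mm dimensions, user units are millimetres directly. The only transform is the Y-flip y_m = 124.80 − y_svg.

Shape 1 is a rectangle drawn with `<path>`. Its stroke #0000ff means engrave at S165, F4163. After flipping Y the toolpath is (110.71,107.54) → (301.65,107.54) → (301.65,75.43) → (110.71,75.43) → (110.71,107.54), returning to the start.

Shape 2 is a cubic bezier drawn with `<path>`. Its stroke #0000ff means engrave at S165, F4163. After flipping Y the toolpath is (28.30,75.38) → (60.58,86.21) → (136.92,89.67) → (227.53,86.65) → (302.62,78.04) → (332.40,64.73).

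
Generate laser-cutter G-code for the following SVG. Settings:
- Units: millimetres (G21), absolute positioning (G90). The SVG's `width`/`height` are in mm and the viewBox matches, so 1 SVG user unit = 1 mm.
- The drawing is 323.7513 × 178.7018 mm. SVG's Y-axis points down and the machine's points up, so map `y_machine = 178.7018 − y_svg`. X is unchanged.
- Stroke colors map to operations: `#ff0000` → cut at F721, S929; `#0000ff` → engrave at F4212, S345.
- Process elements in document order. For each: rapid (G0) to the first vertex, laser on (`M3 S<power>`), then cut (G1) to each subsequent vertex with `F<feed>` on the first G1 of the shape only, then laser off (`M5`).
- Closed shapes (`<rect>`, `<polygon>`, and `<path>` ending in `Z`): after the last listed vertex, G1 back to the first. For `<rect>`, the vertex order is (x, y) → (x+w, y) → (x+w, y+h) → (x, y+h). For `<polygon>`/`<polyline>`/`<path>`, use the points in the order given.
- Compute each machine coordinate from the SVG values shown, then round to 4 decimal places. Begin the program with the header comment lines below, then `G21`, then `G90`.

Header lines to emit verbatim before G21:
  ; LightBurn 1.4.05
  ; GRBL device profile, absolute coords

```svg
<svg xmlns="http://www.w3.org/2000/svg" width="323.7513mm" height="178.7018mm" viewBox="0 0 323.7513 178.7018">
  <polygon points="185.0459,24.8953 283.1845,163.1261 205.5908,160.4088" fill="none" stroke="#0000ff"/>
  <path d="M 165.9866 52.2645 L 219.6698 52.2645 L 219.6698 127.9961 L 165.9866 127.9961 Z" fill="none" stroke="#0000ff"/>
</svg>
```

; LightBurn 1.4.05
; GRBL device profile, absolute coords
G21
G90
G0 X185.0459 Y153.8065
M3 S345
G1 X283.1845 Y15.5757 F4212
G1 X205.5908 Y18.2930
G1 X185.0459 Y153.8065
M5
G0 X165.9866 Y126.4373
M3 S345
G1 X219.6698 Y126.4373 F4212
G1 X219.6698 Y50.7057
G1 X165.9866 Y50.7057
G1 X165.9866 Y126.4373
M5

viewBox `0 0 323.7513 178.7018` with mm width/height → 1 unit = 1 mm. Flip: y_m = 178.7018 − y_svg.

**Shape 1** — `<polygon>` closed polygon, stroke `#0000ff` → engrave (S345, F4212). Machine vertices: (185.0459,153.8065) → (283.1845,15.5757) → (205.5908,18.2930) → (185.0459,153.8065). Closed: final G1 returns to the first vertex.

**Shape 2** — `<path>` rectangle, stroke `#0000ff` → engrave (S345, F4212). Machine vertices: (165.9866,126.4373) → (219.6698,126.4373) → (219.6698,50.7057) → (165.9866,50.7057) → (165.9866,126.4373). Closed: final G1 returns to the first vertex.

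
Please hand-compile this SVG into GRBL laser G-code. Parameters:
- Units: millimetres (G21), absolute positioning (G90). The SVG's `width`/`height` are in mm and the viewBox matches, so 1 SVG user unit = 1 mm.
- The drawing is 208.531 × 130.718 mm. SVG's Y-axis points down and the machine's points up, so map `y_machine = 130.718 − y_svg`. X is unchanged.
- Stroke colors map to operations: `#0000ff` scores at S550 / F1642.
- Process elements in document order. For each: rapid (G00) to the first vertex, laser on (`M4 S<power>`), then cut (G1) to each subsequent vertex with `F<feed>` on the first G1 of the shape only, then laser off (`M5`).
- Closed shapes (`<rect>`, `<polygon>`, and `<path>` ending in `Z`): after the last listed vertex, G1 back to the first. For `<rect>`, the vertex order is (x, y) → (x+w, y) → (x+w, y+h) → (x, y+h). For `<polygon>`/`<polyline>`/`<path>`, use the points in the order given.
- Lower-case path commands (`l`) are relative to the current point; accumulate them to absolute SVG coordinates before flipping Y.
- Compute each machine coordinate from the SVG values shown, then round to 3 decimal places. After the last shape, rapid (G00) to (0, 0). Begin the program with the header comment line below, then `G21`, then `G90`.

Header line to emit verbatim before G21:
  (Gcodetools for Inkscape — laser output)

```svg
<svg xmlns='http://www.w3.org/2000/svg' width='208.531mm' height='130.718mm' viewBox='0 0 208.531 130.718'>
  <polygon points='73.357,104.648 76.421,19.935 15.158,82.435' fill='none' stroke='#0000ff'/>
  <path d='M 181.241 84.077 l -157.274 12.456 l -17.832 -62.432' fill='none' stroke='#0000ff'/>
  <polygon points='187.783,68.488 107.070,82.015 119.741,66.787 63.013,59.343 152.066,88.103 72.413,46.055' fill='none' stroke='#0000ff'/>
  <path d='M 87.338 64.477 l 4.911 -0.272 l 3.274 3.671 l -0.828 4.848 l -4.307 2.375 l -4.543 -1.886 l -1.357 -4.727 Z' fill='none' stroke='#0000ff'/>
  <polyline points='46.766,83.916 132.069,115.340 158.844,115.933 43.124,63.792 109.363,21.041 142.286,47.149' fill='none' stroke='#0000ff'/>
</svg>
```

Since the viewBox matches the mm dimensions, user units are millimetres directly. The only transform is the Y-flip y_m = 130.718 − y_svg.

Shape 1 is a closed polygon drawn with `<polygon>`. Its stroke #0000ff means score at S550, F1642. After flipping Y the toolpath is (73.357,26.070) → (76.421,110.783) → (15.158,48.283) → (73.357,26.070), returning to the start.

Shape 2 is a open polyline drawn with `<path>`. Its stroke #0000ff means score at S550, F1642. After flipping Y the toolpath is (181.241,46.641) → (23.967,34.185) → (6.135,96.617).

Shape 3 is a closed polygon drawn with `<polygon>`. Its stroke #0000ff means score at S550, F1642. After flipping Y the toolpath is (187.783,62.230) → (107.070,48.703) → (119.741,63.931) → (63.013,71.375) → (152.066,42.615) → (72.413,84.663) → (187.783,62.230), returning to the start.

Shape 4 is a regular polygon drawn with `<path>`. Its stroke #0000ff means score at S550, F1642. After flipping Y the toolpath is (87.338,66.241) → (92.249,66.513) → (95.523,62.842) → (94.695,57.994) → (90.388,55.619) → (85.845,57.505) → (84.488,62.232) → (87.338,66.241), returning to the start.

Shape 5 is a open polyline drawn with `<polyline>`. Its stroke #0000ff means score at S550, F1642. After flipping Y the toolpath is (46.766,46.802) → (132.069,15.378) → (158.844,14.785) → (43.124,66.926) → (109.363,109.677) → (142.286,83.569).

(Gcodetools for Inkscape — laser output)
G21
G90
G00 X73.357 Y26.070
M4 S550
G1 X76.421 Y110.783 F1642
G1 X15.158 Y48.283
G1 X73.357 Y26.070
M5
G00 X181.241 Y46.641
M4 S550
G1 X23.967 Y34.185 F1642
G1 X6.135 Y96.617
M5
G00 X187.783 Y62.230
M4 S550
G1 X107.070 Y48.703 F1642
G1 X119.741 Y63.931
G1 X63.013 Y71.375
G1 X152.066 Y42.615
G1 X72.413 Y84.663
G1 X187.783 Y62.230
M5
G00 X87.338 Y66.241
M4 S550
G1 X92.249 Y66.513 F1642
G1 X95.523 Y62.842
G1 X94.695 Y57.994
G1 X90.388 Y55.619
G1 X85.845 Y57.505
G1 X84.488 Y62.232
G1 X87.338 Y66.241
M5
G00 X46.766 Y46.802
M4 S550
G1 X132.069 Y15.378 F1642
G1 X158.844 Y14.785
G1 X43.124 Y66.926
G1 X109.363 Y109.677
G1 X142.286 Y83.569
M5
G00 X0.000 Y0.000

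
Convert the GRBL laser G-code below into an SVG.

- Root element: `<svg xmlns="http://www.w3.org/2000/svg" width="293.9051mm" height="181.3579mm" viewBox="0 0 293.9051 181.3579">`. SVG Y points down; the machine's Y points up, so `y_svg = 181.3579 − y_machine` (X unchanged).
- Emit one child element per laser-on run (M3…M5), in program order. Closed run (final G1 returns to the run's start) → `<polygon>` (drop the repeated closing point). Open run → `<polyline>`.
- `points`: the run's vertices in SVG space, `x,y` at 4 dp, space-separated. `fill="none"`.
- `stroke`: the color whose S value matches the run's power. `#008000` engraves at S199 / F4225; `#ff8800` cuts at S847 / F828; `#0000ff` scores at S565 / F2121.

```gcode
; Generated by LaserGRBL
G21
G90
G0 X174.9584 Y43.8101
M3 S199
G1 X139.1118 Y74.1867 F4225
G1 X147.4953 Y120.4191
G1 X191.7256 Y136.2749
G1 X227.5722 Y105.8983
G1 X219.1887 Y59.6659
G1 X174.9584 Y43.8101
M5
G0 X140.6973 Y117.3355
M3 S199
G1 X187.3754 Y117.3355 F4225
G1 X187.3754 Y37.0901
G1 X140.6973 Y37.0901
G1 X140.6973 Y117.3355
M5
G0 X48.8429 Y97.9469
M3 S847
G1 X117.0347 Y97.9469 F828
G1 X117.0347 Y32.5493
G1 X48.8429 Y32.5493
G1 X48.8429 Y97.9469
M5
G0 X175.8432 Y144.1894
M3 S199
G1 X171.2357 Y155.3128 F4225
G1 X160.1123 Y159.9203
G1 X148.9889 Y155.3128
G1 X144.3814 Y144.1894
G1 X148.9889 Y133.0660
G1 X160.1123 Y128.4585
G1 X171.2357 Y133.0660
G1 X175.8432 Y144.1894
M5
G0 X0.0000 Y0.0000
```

<svg xmlns="http://www.w3.org/2000/svg" width="293.9051mm" height="181.3579mm" viewBox="0 0 293.9051 181.3579">
  <polygon points="174.9584,137.5478 139.1118,107.1712 147.4953,60.9388 191.7256,45.0830 227.5722,75.4596 219.1887,121.6920" fill="none" stroke="#008000"/>
  <polygon points="140.6973,64.0224 187.3754,64.0224 187.3754,144.2678 140.6973,144.2678" fill="none" stroke="#008000"/>
  <polygon points="48.8429,83.4110 117.0347,83.4110 117.0347,148.8086 48.8429,148.8086" fill="none" stroke="#ff8800"/>
  <polygon points="175.8432,37.1685 171.2357,26.0451 160.1123,21.4376 148.9889,26.0451 144.3814,37.1685 148.9889,48.2919 160.1123,52.8994 171.2357,48.2919" fill="none" stroke="#008000"/>
</svg>

Machine Y-up, SVG Y-down with viewBox height 181.3579, so y_svg = 181.3579 − y_machine; X carries over.

Run 1: S199 ⇒ engrave layer `#008000`. The run returns to its start, so emit a `<polygon>` with points (Y-flipped): 174.9584,137.5478 139.1118,107.1712 147.4953,60.9388 191.7256,45.0830 227.5722,75.4596 219.1887,121.6920.

Run 2: power S199 maps to stroke `#008000` (engrave). The run returns to its start, so emit a `<polygon>` with points (Y-flipped): 140.6973,64.0224 187.3754,64.0224 187.3754,144.2678 140.6973,144.2678.

Run 3: the run's S847 means `#ff8800` (cut). The run returns to its start, so emit a `<polygon>` with points (Y-flipped): 48.8429,83.4110 117.0347,83.4110 117.0347,148.8086 48.8429,148.8086.

Run 4: the run's S199 means `#008000` (engrave). The run returns to its start, so emit a `<polygon>` with points (Y-flipped): 175.8432,37.1685 171.2357,26.0451 160.1123,21.4376 148.9889,26.0451 144.3814,37.1685 148.9889,48.2919 160.1123,52.8994 171.2357,48.2919.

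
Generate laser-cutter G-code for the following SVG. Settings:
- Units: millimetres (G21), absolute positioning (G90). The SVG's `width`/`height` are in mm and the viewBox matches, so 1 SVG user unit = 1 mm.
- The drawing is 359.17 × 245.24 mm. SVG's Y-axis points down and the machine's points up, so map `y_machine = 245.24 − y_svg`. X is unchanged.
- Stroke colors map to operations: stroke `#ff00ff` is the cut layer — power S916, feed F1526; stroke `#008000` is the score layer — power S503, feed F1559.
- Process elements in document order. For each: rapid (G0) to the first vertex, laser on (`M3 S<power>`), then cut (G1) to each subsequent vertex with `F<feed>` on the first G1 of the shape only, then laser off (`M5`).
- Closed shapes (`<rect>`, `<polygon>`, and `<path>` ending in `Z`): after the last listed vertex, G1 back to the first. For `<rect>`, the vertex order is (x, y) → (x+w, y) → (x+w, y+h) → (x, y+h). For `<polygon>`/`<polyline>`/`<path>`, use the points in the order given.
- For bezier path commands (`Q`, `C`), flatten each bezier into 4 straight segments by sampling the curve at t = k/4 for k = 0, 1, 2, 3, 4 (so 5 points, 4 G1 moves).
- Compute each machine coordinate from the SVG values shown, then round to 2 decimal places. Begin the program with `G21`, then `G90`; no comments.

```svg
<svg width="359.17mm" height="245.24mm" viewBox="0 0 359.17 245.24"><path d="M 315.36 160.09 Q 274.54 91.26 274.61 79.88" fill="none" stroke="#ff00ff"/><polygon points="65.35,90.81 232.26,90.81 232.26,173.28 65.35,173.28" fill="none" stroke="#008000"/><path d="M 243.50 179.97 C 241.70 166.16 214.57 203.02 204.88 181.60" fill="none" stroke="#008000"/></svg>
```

viewBox `0 0 359.17 245.24` with mm width/height → 1 unit = 1 mm. Flip: y_m = 245.24 − y_svg.

**Shape 1** — `<path>` quadratic bezier, stroke `#ff00ff` → cut (S916, F1526). Control points (SVG): P0=(315.36,160.09), P1=(274.54,91.26), P2=(274.61,79.88); sampled at t=k/4. Machine vertices: (315.36,85.15) → (297.51,115.97) → (284.76,139.62) → (277.13,156.08) → (274.61,165.36). Open path.

**Shape 2** — `<polygon>` rectangle, stroke `#008000` → score (S503, F1559). Machine vertices: (65.35,154.43) → (232.26,154.43) → (232.26,71.96) → (65.35,71.96) → (65.35,154.43). Closed: final G1 returns to the first vertex.

**Shape 3** — `<path>` cubic bezier, stroke `#008000` → score (S503, F1559). Control points (SVG): P0=(243.50,179.97), P1=(241.70,166.16), P2=(214.57,203.02), P3=(204.88,181.60); sampled at t=k/4. Machine vertices: (243.50,65.27) → (238.07,67.83) → (227.15,61.60) → (214.75,56.80) → (204.88,63.64). Open path.

G21
G90
G0 X315.36 Y85.15
M3 S916
G1 X297.51 Y115.97 F1526
G1 X284.76 Y139.62
G1 X277.13 Y156.08
G1 X274.61 Y165.36
M5
G0 X65.35 Y154.43
M3 S503
G1 X232.26 Y154.43 F1559
G1 X232.26 Y71.96
G1 X65.35 Y71.96
G1 X65.35 Y154.43
M5
G0 X243.50 Y65.27
M3 S503
G1 X238.07 Y67.83 F1559
G1 X227.15 Y61.60
G1 X214.75 Y56.80
G1 X204.88 Y63.64
M5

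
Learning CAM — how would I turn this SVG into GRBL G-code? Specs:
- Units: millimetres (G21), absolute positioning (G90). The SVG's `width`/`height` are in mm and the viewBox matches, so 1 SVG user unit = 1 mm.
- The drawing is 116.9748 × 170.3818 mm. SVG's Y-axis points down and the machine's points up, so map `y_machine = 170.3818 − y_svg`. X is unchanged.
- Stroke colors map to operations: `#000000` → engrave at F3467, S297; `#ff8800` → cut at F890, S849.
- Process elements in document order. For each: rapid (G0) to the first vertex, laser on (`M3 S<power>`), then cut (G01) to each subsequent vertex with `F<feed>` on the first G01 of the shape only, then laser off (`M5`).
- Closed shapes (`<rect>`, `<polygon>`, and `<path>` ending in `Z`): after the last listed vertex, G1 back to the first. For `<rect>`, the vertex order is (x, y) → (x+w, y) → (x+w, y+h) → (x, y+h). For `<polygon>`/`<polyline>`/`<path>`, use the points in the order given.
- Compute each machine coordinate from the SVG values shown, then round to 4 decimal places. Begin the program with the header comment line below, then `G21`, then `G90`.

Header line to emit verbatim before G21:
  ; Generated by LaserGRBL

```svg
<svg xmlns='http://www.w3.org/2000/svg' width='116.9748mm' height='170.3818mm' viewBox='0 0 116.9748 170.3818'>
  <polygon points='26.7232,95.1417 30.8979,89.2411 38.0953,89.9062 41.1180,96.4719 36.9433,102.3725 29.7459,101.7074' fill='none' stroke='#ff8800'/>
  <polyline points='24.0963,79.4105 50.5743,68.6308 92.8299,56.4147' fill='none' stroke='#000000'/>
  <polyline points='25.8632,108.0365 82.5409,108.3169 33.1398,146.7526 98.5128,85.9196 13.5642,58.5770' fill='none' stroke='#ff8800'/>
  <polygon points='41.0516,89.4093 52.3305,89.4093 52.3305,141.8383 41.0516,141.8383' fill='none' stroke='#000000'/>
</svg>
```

; Generated by LaserGRBL
G21
G90
G0 X26.7232 Y75.2401
M3 S849
G01 X30.8979 Y81.1407 F890
G01 X38.0953 Y80.4756
G01 X41.1180 Y73.9099
G01 X36.9433 Y68.0093
G01 X29.7459 Y68.6744
G01 X26.7232 Y75.2401
M5
G0 X24.0963 Y90.9713
M3 S297
G01 X50.5743 Y101.7510 F3467
G01 X92.8299 Y113.9671
M5
G0 X25.8632 Y62.3453
M3 S849
G01 X82.5409 Y62.0649 F890
G01 X33.1398 Y23.6292
G01 X98.5128 Y84.4622
G01 X13.5642 Y111.8048
M5
G0 X41.0516 Y80.9725
M3 S297
G01 X52.3305 Y80.9725 F3467
G01 X52.3305 Y28.5435
G01 X41.0516 Y28.5435
G01 X41.0516 Y80.9725
M5

1 u = 1 mm; y_m = 170.3818 − y.

[1] `<polygon>` regular polygon, #ff8800→cut S849 F890: (26.7232,75.2401) → (30.8979,81.1407) → (38.0953,80.4756) → (41.1180,73.9099) → (36.9433,68.0093) → (29.7459,68.6744) → (26.7232,75.2401) (closed)

[2] `<polyline>` open polyline, #000000→engrave S297 F3467: (24.0963,90.9713) → (50.5743,101.7510) → (92.8299,113.9671)

[3] `<polyline>` open polyline, #ff8800→cut S849 F890: (25.8632,62.3453) → (82.5409,62.0649) → (33.1398,23.6292) → (98.5128,84.4622) → (13.5642,111.8048)

[4] `<polygon>` rectangle, #000000→engrave S297 F3467: (41.0516,80.9725) → (52.3305,80.9725) → (52.3305,28.5435) → (41.0516,28.5435) → (41.0516,80.9725) (closed)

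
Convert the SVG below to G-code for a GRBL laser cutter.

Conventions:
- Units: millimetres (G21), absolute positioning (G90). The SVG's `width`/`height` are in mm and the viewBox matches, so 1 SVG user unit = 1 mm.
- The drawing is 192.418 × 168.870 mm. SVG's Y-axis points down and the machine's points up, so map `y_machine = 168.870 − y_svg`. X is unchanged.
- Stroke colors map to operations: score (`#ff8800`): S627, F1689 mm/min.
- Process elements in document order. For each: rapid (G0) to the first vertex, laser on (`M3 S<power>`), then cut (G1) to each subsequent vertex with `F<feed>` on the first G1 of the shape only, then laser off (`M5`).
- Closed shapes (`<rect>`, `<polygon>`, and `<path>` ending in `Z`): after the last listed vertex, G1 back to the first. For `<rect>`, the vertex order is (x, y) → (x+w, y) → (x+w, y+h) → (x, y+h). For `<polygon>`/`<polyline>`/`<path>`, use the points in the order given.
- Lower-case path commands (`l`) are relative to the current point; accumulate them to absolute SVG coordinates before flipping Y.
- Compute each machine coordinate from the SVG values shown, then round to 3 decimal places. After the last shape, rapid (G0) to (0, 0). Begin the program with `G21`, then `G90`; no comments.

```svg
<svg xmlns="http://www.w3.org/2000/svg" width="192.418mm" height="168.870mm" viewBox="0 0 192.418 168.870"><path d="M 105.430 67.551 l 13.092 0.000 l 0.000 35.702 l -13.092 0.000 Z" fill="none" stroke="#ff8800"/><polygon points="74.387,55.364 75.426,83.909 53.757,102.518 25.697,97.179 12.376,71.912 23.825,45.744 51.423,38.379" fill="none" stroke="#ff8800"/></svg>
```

G21
G90
G0 X105.430 Y101.319
M3 S627
G1 X118.522 Y101.319 F1689
G1 X118.522 Y65.617
G1 X105.430 Y65.617
G1 X105.430 Y101.319
M5
G0 X74.387 Y113.506
M3 S627
G1 X75.426 Y84.961 F1689
G1 X53.757 Y66.352
G1 X25.697 Y71.691
G1 X12.376 Y96.958
G1 X23.825 Y123.126
G1 X51.423 Y130.491
G1 X74.387 Y113.506
M5
G0 X0.000 Y0.000

viewBox `0 0 192.418 168.870` with mm width/height → 1 unit = 1 mm. Flip: y_m = 168.870 − y_svg.

**Shape 1** — `<path>` rectangle, stroke `#ff8800` → score (S627, F1689). Machine vertices: (105.430,101.319) → (118.522,101.319) → (118.522,65.617) → (105.430,65.617) → (105.430,101.319). Closed: final G1 returns to the first vertex.

**Shape 2** — `<polygon>` regular polygon, stroke `#ff8800` → score (S627, F1689). Machine vertices: (74.387,113.506) → (75.426,84.961) → (53.757,66.352) → (25.697,71.691) → (12.376,96.958) → (23.825,123.126) → (51.423,130.491) → (74.387,113.506). Closed: final G1 returns to the first vertex.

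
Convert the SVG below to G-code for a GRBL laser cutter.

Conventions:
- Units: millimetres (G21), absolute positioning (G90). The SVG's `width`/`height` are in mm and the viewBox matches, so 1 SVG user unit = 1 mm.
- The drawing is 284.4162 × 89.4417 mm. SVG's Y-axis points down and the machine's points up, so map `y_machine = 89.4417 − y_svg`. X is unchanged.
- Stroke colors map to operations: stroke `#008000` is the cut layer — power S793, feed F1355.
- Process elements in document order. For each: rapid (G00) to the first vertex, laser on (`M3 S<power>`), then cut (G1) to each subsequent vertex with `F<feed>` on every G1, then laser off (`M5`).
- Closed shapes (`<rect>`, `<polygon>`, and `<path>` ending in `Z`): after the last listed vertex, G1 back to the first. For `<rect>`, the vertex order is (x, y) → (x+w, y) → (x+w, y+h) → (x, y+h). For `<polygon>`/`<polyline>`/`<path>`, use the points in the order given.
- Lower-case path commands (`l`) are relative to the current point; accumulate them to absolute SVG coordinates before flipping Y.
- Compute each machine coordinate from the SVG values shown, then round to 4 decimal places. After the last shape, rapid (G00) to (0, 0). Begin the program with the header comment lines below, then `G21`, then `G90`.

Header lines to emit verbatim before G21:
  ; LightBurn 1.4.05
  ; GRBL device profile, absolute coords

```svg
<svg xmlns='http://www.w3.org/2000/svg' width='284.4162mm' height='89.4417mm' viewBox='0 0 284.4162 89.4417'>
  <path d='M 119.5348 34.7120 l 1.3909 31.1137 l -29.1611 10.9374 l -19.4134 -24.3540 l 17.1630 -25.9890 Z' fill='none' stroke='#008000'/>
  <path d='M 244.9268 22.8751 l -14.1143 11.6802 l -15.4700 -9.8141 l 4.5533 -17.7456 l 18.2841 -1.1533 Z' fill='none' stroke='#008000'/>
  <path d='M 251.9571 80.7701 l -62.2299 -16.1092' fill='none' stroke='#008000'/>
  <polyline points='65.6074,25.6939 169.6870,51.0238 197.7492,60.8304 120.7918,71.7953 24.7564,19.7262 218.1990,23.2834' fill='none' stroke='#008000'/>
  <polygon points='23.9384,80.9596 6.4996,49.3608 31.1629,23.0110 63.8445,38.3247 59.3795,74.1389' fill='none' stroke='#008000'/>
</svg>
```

; LightBurn 1.4.05
; GRBL device profile, absolute coords
G21
G90
G00 X119.5348 Y54.7297
M3 S793
G1 X120.9257 Y23.6160 F1355
G1 X91.7646 Y12.6786 F1355
G1 X72.3512 Y37.0326 F1355
G1 X89.5142 Y63.0216 F1355
G1 X119.5348 Y54.7297 F1355
M5
G00 X244.9268 Y66.5666
M3 S793
G1 X230.8125 Y54.8864 F1355
G1 X215.3425 Y64.7005 F1355
G1 X219.8958 Y82.4461 F1355
G1 X238.1799 Y83.5994 F1355
G1 X244.9268 Y66.5666 F1355
M5
G00 X251.9571 Y8.6716
M3 S793
G1 X189.7272 Y24.7808 F1355
M5
G00 X65.6074 Y63.7478
M3 S793
G1 X169.6870 Y38.4179 F1355
G1 X197.7492 Y28.6113 F1355
G1 X120.7918 Y17.6464 F1355
G1 X24.7564 Y69.7155 F1355
G1 X218.1990 Y66.1583 F1355
M5
G00 X23.9384 Y8.4821
M3 S793
G1 X6.4996 Y40.0809 F1355
G1 X31.1629 Y66.4307 F1355
G1 X63.8445 Y51.1170 F1355
G1 X59.3795 Y15.3028 F1355
G1 X23.9384 Y8.4821 F1355
M5
G00 X0.0000 Y0.0000

viewBox `0 0 284.4162 89.4417` with mm width/height → 1 unit = 1 mm. Flip: y_m = 89.4417 − y_svg.

**Shape 1** — `<path>` regular polygon, stroke `#008000` → cut (S793, F1355). Machine vertices: (119.5348,54.7297) → (120.9257,23.6160) → (91.7646,12.6786) → (72.3512,37.0326) → (89.5142,63.0216) → (119.5348,54.7297). Closed: final G1 returns to the first vertex.

**Shape 2** — `<path>` regular polygon, stroke `#008000` → cut (S793, F1355). Machine vertices: (244.9268,66.5666) → (230.8125,54.8864) → (215.3425,64.7005) → (219.8958,82.4461) → (238.1799,83.5994) → (244.9268,66.5666). Closed: final G1 returns to the first vertex.

**Shape 3** — `<path>` line segment, stroke `#008000` → cut (S793, F1355). Machine vertices: (251.9571,8.6716) → (189.7272,24.7808). Open path.

**Shape 4** — `<polyline>` open polyline, stroke `#008000` → cut (S793, F1355). Machine vertices: (65.6074,63.7478) → (169.6870,38.4179) → (197.7492,28.6113) → (120.7918,17.6464) → (24.7564,69.7155) → (218.1990,66.1583). Open path.

**Shape 5** — `<polygon>` regular polygon, stroke `#008000` → cut (S793, F1355). Machine vertices: (23.9384,8.4821) → (6.4996,40.0809) → (31.1629,66.4307) → (63.8445,51.1170) → (59.3795,15.3028) → (23.9384,8.4821). Closed: final G1 returns to the first vertex.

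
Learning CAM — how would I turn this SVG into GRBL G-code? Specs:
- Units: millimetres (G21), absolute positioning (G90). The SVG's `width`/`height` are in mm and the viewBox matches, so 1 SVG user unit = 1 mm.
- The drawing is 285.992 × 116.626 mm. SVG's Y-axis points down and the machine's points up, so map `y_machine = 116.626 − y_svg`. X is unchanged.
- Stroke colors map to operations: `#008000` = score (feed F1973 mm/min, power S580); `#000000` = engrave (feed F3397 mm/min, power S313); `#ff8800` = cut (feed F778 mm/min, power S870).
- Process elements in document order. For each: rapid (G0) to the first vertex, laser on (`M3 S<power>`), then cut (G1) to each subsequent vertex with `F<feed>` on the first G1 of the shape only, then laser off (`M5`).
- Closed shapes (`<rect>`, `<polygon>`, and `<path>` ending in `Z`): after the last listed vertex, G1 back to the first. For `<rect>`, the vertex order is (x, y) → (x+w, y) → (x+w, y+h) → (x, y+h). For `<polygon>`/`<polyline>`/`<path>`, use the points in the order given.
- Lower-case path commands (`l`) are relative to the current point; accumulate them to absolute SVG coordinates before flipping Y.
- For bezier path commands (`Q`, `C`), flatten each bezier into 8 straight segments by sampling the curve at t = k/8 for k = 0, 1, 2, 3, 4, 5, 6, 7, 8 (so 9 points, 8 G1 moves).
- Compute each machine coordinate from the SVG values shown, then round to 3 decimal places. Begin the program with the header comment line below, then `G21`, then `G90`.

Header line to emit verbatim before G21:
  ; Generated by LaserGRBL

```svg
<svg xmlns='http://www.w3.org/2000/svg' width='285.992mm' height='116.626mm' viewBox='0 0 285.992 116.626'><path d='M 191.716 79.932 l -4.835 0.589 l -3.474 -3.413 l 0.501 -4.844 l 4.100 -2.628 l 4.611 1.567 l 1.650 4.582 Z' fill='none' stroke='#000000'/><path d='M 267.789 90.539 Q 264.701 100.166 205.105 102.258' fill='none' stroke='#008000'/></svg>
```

; Generated by LaserGRBL
G21
G90
G0 X191.716 Y36.694
M3 S313
G1 X186.881 Y36.105 F3397
G1 X183.407 Y39.518
G1 X183.908 Y44.362
G1 X188.008 Y46.990
G1 X192.619 Y45.423
G1 X194.269 Y40.841
G1 X191.716 Y36.694
M5
G0 X267.789 Y26.087
M3 S580
G1 X266.134 Y23.798 F1973
G1 X262.713 Y21.744
G1 X257.527 Y19.926
G1 X250.574 Y18.344
G1 X241.856 Y16.997
G1 X231.371 Y15.885
G1 X219.121 Y15.009
G1 X205.105 Y14.368
M5

1 u = 1 mm; y_m = 116.626 − y.

[1] `<path>` regular polygon, #000000→engrave S313 F3397: (191.716,36.694) → (186.881,36.105) → (183.407,39.518) → (183.908,44.362) → (188.008,46.990) → (192.619,45.423) → (194.269,40.841) → (191.716,36.694) (closed)

[2] `<path>` quadratic bezier, #008000→score S580 F1973: (267.789,26.087) → (266.134,23.798) → (262.713,21.744) → (257.527,19.926) → (250.574,18.344) → (241.856,16.997) → (231.371,15.885) → (219.121,15.009) → (205.105,14.368)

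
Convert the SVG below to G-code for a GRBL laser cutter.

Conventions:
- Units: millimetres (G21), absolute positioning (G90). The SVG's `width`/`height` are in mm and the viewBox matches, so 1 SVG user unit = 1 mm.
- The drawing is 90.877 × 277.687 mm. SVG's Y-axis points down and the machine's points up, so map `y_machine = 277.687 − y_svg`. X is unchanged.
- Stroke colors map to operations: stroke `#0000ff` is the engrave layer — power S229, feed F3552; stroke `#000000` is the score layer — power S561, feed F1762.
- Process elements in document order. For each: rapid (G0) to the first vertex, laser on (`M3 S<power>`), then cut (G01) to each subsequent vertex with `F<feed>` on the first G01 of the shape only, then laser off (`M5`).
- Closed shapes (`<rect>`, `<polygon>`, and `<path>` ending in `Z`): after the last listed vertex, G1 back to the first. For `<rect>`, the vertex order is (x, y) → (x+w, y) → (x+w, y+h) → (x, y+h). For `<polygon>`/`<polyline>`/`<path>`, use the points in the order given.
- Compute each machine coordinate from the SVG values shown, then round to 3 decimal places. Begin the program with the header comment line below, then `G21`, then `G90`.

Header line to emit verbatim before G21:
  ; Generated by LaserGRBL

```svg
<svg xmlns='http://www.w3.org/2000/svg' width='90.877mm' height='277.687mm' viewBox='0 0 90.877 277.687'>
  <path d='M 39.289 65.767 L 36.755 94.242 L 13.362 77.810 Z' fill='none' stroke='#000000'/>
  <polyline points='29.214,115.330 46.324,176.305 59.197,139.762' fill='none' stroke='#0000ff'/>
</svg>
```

; Generated by LaserGRBL
G21
G90
G0 X39.289 Y211.920
M3 S561
G01 X36.755 Y183.445 F1762
G01 X13.362 Y199.877
G01 X39.289 Y211.920
M5
G0 X29.214 Y162.357
M3 S229
G01 X46.324 Y101.382 F3552
G01 X59.197 Y137.925
M5

viewBox `0 0 90.877 277.687` with mm width/height → 1 unit = 1 mm. Flip: y_m = 277.687 − y_svg.

**Shape 1** — `<path>` regular polygon, stroke `#000000` → score (S561, F1762). Machine vertices: (39.289,211.920) → (36.755,183.445) → (13.362,199.877) → (39.289,211.920). Closed: final G1 returns to the first vertex.

**Shape 2** — `<polyline>` open polyline, stroke `#0000ff` → engrave (S229, F3552). Machine vertices: (29.214,162.357) → (46.324,101.382) → (59.197,137.925). Open path.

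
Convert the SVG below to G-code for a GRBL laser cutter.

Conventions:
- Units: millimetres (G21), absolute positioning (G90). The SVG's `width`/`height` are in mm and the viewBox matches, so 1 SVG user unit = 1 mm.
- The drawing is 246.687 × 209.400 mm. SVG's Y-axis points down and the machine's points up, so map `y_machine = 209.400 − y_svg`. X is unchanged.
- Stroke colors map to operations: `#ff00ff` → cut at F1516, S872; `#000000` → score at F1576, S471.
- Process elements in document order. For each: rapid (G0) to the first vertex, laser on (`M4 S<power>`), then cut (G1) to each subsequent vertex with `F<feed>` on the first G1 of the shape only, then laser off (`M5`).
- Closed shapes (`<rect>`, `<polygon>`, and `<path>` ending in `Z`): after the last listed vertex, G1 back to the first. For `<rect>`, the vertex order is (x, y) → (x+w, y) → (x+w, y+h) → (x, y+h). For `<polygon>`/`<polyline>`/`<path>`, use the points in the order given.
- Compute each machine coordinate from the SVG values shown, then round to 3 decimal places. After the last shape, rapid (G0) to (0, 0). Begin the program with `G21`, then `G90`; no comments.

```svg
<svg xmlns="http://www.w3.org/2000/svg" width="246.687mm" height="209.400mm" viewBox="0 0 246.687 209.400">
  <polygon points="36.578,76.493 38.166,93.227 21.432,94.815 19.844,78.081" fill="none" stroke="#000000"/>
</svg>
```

G21
G90
G0 X36.578 Y132.907
M4 S471
G1 X38.166 Y116.173 F1576
G1 X21.432 Y114.585
G1 X19.844 Y131.319
G1 X36.578 Y132.907
M5
G0 X0.000 Y0.000

1 u = 1 mm; y_m = 209.400 − y.

[1] `<polygon>` regular polygon, #000000→score S471 F1576: (36.578,132.907) → (38.166,116.173) → (21.432,114.585) → (19.844,131.319) → (36.578,132.907) (closed)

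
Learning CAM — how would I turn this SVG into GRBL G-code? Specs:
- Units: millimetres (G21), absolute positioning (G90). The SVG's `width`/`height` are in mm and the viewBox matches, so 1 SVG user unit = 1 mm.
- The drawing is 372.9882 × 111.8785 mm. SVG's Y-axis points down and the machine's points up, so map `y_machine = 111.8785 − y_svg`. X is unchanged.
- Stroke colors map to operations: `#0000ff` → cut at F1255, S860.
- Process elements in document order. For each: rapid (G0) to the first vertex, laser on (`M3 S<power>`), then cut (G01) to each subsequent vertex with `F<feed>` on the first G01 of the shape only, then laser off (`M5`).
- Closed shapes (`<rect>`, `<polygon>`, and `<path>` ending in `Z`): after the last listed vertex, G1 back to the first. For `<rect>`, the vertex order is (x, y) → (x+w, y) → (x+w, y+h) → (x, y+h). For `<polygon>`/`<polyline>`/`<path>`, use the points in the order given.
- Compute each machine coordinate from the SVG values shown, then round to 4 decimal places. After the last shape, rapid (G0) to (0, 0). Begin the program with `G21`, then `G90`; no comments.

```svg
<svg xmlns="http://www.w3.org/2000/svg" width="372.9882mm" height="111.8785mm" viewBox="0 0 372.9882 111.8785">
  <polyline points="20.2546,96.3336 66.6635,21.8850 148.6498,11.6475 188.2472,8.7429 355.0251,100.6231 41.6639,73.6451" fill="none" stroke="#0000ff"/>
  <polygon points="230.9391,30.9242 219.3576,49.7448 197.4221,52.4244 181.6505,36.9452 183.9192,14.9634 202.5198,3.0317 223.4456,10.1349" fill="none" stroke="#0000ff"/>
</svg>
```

G21
G90
G0 X20.2546 Y15.5449
M3 S860
G01 X66.6635 Y89.9935 F1255
G01 X148.6498 Y100.2310
G01 X188.2472 Y103.1356
G01 X355.0251 Y11.2554
G01 X41.6639 Y38.2334
M5
G0 X230.9391 Y80.9543
M3 S860
G01 X219.3576 Y62.1337 F1255
G01 X197.4221 Y59.4541
G01 X181.6505 Y74.9333
G01 X183.9192 Y96.9151
G01 X202.5198 Y108.8468
G01 X223.4456 Y101.7436
G01 X230.9391 Y80.9543
M5
G0 X0.0000 Y0.0000

viewBox `0 0 372.9882 111.8785` with mm width/height → 1 unit = 1 mm. Flip: y_m = 111.8785 − y_svg.

**Shape 1** — `<polyline>` open polyline, stroke `#0000ff` → cut (S860, F1255). Machine vertices: (20.2546,15.5449) → (66.6635,89.9935) → (148.6498,100.2310) → (188.2472,103.1356) → (355.0251,11.2554) → (41.6639,38.2334). Open path.

**Shape 2** — `<polygon>` regular polygon, stroke `#0000ff` → cut (S860, F1255). Machine vertices: (230.9391,80.9543) → (219.3576,62.1337) → (197.4221,59.4541) → (181.6505,74.9333) → (183.9192,96.9151) → (202.5198,108.8468) → (223.4456,101.7436) → (230.9391,80.9543). Closed: final G1 returns to the first vertex.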